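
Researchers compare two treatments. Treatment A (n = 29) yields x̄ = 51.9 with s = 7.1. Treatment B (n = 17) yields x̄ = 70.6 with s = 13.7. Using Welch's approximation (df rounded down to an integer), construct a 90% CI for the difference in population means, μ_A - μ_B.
(-24.85, -12.55)

Difference: x̄₁ - x̄₂ = -18.70
SE = √(s₁²/n₁ + s₂²/n₂) = √(7.1²/29 + 13.7²/17) = 3.5748
df = 21.14 → 21 (Welch–Satterthwaite, rounded down)
t* = 1.721

CI: -18.70 ± 1.721 · 3.5748 = -18.70 ± 6.15 = (-24.85, -12.55)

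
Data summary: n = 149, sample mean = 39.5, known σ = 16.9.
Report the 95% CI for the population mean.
(36.79, 42.21)

z-interval (σ known):
z* = 1.960 for 95% confidence

Margin of error = z* · σ/√n = 1.960 · 16.9/√149 = 2.71

CI: (39.5 - 2.71, 39.5 + 2.71) = (36.79, 42.21)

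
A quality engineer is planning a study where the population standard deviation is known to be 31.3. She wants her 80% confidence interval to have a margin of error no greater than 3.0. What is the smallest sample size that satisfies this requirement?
n ≥ 179

For margin E ≤ 3.0:
n ≥ (z* · σ / E)²
n ≥ (1.282 · 31.3 / 3.0)²
n ≥ 178.90

Minimum n = 179 (rounding up)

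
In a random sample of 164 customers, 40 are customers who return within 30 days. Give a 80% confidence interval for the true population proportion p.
(0.201, 0.287)

Proportion CI:
p̂ = 40/164 = 0.24390
SE = √(p̂(1-p̂)/n) = √(0.24390 · 0.75610 / 164) = 0.03353

z* = 1.282
Margin = z* · SE = 1.282 · 0.03353 = 0.0430

CI: 0.24390 ± 0.0430 = (0.201, 0.287)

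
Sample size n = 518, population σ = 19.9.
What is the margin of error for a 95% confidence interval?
Margin of error = 1.71

Margin of error = z* · σ/√n
= 1.960 · 19.9/√518
= 1.960 · 19.9/22.7596
= 1.71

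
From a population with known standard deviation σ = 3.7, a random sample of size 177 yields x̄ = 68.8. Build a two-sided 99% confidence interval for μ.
(68.08, 69.52)

z-interval (σ known):
z* = 2.576 for 99% confidence

Margin of error = z* · σ/√n = 2.576 · 3.7/√177 = 0.72

CI: (68.8 - 0.72, 68.8 + 0.72) = (68.08, 69.52)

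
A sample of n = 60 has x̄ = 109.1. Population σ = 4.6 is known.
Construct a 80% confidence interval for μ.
(108.34, 109.86)

z-interval (σ known):
z* = 1.282 for 80% confidence

Margin of error = z* · σ/√n = 1.282 · 4.6/√60 = 0.76

CI: (109.1 - 0.76, 109.1 + 0.76) = (108.34, 109.86)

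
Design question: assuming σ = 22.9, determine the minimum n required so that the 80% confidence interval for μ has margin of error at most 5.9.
n ≥ 25

For margin E ≤ 5.9:
n ≥ (z* · σ / E)²
n ≥ (1.282 · 22.9 / 5.9)²
n ≥ 24.76

Minimum n = 25 (rounding up)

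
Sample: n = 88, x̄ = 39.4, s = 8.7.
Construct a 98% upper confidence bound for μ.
μ ≤ 41.33

Upper bound (one-sided):
t* = 2.085 (one-sided for 98%)
Upper bound = x̄ + t* · s/√n = 39.4 + 2.085 · 8.7/√88 = 41.33

We are 98% confident that μ ≤ 41.33.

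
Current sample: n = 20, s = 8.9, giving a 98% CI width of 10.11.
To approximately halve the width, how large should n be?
n ≈ 80

CI width ∝ 1/√n
To reduce width by factor 2, need √n to grow by 2 → need 2² = 4 times as many samples.

Current: n = 20, width = 10.11
New: n = 80, width ≈ 4.72

Width reduced by factor of 10.11/4.72 = 2.14.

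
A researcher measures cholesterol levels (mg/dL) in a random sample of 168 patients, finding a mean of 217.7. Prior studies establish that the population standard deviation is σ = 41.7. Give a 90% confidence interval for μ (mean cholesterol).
(212.41, 222.99)

z-interval (σ known):
z* = 1.645 for 90% confidence

Margin of error = z* · σ/√n = 1.645 · 41.7/√168 = 5.29

CI: (217.7 - 5.29, 217.7 + 5.29) = (212.41, 222.99)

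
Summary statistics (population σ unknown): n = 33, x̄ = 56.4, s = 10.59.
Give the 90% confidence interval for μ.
(53.28, 59.52)

t-interval (σ unknown):
df = n - 1 = 32
t* = 1.694 for 90% confidence

Margin of error = t* · s/√n = 1.694 · 10.59/√33 = 3.12

CI: (53.28, 59.52)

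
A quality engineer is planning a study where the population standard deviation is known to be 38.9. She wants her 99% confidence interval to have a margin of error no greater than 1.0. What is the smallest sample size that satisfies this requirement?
n ≥ 10042

For margin E ≤ 1.0:
n ≥ (z* · σ / E)²
n ≥ (2.576 · 38.9 / 1.0)²
n ≥ 10041.32

Minimum n = 10042 (rounding up)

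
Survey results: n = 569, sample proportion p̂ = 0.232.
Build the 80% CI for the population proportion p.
(0.209, 0.255)

Proportion CI:
SE = √(p̂(1-p̂)/n) = √(0.232 · 0.768 / 569) = 0.01770

z* = 1.282
Margin = z* · SE = 1.282 · 0.01770 = 0.0227

CI: 0.232 ± 0.0227 = (0.209, 0.255)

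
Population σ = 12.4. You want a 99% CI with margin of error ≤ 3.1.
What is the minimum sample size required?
n ≥ 107

For margin E ≤ 3.1:
n ≥ (z* · σ / E)²
n ≥ (2.576 · 12.4 / 3.1)²
n ≥ 106.17

Minimum n = 107 (rounding up)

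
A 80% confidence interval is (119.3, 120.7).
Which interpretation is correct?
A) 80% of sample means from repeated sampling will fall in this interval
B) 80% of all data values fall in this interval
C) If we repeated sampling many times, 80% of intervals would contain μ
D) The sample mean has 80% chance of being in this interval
C

A) Wrong — coverage applies to intervals containing μ, not to future x̄ values.
B) Wrong — a CI is about the parameter μ, not individual data values.
C) Correct — this is the frequentist long-run coverage interpretation.
D) Wrong — x̄ is observed and sits in the interval by construction.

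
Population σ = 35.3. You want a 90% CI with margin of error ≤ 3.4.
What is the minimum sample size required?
n ≥ 292

For margin E ≤ 3.4:
n ≥ (z* · σ / E)²
n ≥ (1.645 · 35.3 / 3.4)²
n ≥ 291.69

Minimum n = 292 (rounding up)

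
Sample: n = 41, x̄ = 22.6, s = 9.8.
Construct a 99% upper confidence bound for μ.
μ ≤ 26.31

Upper bound (one-sided):
t* = 2.423 (one-sided for 99%)
Upper bound = x̄ + t* · s/√n = 22.6 + 2.423 · 9.8/√41 = 26.31

We are 99% confident that μ ≤ 26.31.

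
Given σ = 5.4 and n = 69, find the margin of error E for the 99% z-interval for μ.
Margin of error = 1.67

Margin of error = z* · σ/√n
= 2.576 · 5.4/√69
= 2.576 · 5.4/8.3066
= 1.67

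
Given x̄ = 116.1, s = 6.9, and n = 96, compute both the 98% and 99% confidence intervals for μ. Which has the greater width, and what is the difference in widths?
99% CI is wider by 0.37

df = 95
98% CI: t* = 2.366, (114.43, 117.77), width = 2 · t* · s/√n = 3.33
99% CI: t* = 2.629, (114.25, 117.95), width = 2 · t* · s/√n = 3.70

The 99% CI is wider by 3.70 - 3.33 = 0.37.
Higher confidence requires a wider interval.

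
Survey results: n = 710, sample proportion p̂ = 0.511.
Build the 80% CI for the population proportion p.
(0.487, 0.535)

Proportion CI:
SE = √(p̂(1-p̂)/n) = √(0.511 · 0.489 / 710) = 0.01876

z* = 1.282
Margin = z* · SE = 1.282 · 0.01876 = 0.0241

CI: 0.511 ± 0.0241 = (0.487, 0.535)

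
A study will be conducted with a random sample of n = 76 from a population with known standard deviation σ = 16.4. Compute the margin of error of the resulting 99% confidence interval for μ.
Margin of error = 4.85

Margin of error = z* · σ/√n
= 2.576 · 16.4/√76
= 2.576 · 16.4/8.7178
= 4.85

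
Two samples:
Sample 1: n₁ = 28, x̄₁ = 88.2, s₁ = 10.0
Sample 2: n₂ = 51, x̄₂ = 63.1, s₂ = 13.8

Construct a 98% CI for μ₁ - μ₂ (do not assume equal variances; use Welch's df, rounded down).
(18.67, 31.53)

Difference: x̄₁ - x̄₂ = 25.10
SE = √(s₁²/n₁ + s₂²/n₂) = √(10.0²/28 + 13.8²/51) = 2.7029
df = 71.04 → 71 (Welch–Satterthwaite, rounded down)
t* = 2.380

CI: 25.10 ± 2.380 · 2.7029 = 25.10 ± 6.43 = (18.67, 31.53)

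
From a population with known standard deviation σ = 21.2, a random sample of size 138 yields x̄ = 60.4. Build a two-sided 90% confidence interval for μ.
(57.43, 63.37)

z-interval (σ known):
z* = 1.645 for 90% confidence

Margin of error = z* · σ/√n = 1.645 · 21.2/√138 = 2.97

CI: (60.4 - 2.97, 60.4 + 2.97) = (57.43, 63.37)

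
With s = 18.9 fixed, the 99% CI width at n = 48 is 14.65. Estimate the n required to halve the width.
n ≈ 192

CI width ∝ 1/√n
To reduce width by factor 2, need √n to grow by 2 → need 2² = 4 times as many samples.

Current: n = 48, width = 14.65
New: n = 192, width ≈ 7.10

Width reduced by factor of 14.65/7.10 = 2.06.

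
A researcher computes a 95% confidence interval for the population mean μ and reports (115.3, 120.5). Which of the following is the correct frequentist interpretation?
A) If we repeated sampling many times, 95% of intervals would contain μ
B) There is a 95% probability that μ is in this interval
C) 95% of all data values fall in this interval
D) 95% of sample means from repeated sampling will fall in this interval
A

A) Correct — this is the frequentist long-run coverage interpretation.
B) Wrong — μ is fixed; the randomness lives in the interval, not in μ.
C) Wrong — a CI is about the parameter μ, not individual data values.
D) Wrong — coverage applies to intervals containing μ, not to future x̄ values.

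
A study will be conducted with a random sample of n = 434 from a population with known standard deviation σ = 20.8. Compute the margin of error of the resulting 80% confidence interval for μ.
Margin of error = 1.28

Margin of error = z* · σ/√n
= 1.282 · 20.8/√434
= 1.282 · 20.8/20.8327
= 1.28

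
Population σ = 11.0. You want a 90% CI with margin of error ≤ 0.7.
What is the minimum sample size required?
n ≥ 669

For margin E ≤ 0.7:
n ≥ (z* · σ / E)²
n ≥ (1.645 · 11.0 / 0.7)²
n ≥ 668.22

Minimum n = 669 (rounding up)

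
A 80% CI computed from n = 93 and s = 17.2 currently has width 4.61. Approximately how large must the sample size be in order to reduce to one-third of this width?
n ≈ 837

CI width ∝ 1/√n
To reduce width by factor 3, need √n to grow by 3 → need 3² = 9 times as many samples.

Current: n = 93, width = 4.61
New: n = 837, width ≈ 1.53

Width reduced by factor of 4.61/1.53 = 3.01.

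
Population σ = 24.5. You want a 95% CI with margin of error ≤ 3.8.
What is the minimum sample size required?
n ≥ 160

For margin E ≤ 3.8:
n ≥ (z* · σ / E)²
n ≥ (1.960 · 24.5 / 3.8)²
n ≥ 159.69

Minimum n = 160 (rounding up)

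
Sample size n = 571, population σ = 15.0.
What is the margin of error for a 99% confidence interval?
Margin of error = 1.62

Margin of error = z* · σ/√n
= 2.576 · 15.0/√571
= 2.576 · 15.0/23.8956
= 1.62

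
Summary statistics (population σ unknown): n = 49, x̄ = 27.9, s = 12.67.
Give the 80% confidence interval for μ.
(25.55, 30.25)

t-interval (σ unknown):
df = n - 1 = 48
t* = 1.299 for 80% confidence

Margin of error = t* · s/√n = 1.299 · 12.67/√49 = 2.35

CI: (25.55, 30.25)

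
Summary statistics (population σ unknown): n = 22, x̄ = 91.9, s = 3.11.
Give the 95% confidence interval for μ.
(90.52, 93.28)

t-interval (σ unknown):
df = n - 1 = 21
t* = 2.080 for 95% confidence

Margin of error = t* · s/√n = 2.080 · 3.11/√22 = 1.38

CI: (90.52, 93.28)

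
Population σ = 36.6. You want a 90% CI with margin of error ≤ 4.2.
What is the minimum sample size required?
n ≥ 206

For margin E ≤ 4.2:
n ≥ (z* · σ / E)²
n ≥ (1.645 · 36.6 / 4.2)²
n ≥ 205.49

Minimum n = 206 (rounding up)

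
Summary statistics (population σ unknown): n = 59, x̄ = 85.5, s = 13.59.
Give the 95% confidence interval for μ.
(81.96, 89.04)

t-interval (σ unknown):
df = n - 1 = 58
t* = 2.002 for 95% confidence

Margin of error = t* · s/√n = 2.002 · 13.59/√59 = 3.54

CI: (81.96, 89.04)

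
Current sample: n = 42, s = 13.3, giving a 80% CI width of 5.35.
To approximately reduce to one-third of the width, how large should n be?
n ≈ 378

CI width ∝ 1/√n
To reduce width by factor 3, need √n to grow by 3 → need 3² = 9 times as many samples.

Current: n = 42, width = 5.35
New: n = 378, width ≈ 1.76

Width reduced by factor of 5.35/1.76 = 3.04.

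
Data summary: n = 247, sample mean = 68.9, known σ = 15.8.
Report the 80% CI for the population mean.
(67.61, 70.19)

z-interval (σ known):
z* = 1.282 for 80% confidence

Margin of error = z* · σ/√n = 1.282 · 15.8/√247 = 1.29

CI: (68.9 - 1.29, 68.9 + 1.29) = (67.61, 70.19)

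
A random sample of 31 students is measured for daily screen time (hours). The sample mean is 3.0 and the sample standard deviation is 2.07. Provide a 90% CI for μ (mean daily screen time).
(2.37, 3.63)

t-interval (σ unknown):
df = n - 1 = 30
t* = 1.697 for 90% confidence

Margin of error = t* · s/√n = 1.697 · 2.07/√31 = 0.63

CI: (2.37, 3.63)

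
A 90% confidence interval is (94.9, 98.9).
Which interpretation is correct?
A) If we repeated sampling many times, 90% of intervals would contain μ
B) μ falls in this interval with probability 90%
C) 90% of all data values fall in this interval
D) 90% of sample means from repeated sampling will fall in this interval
A

A) Correct — this is the frequentist long-run coverage interpretation.
B) Wrong — μ is fixed; the randomness lives in the interval, not in μ.
C) Wrong — a CI is about the parameter μ, not individual data values.
D) Wrong — coverage applies to intervals containing μ, not to future x̄ values.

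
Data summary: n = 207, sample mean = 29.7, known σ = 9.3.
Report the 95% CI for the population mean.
(28.43, 30.97)

z-interval (σ known):
z* = 1.960 for 95% confidence

Margin of error = z* · σ/√n = 1.960 · 9.3/√207 = 1.27

CI: (29.7 - 1.27, 29.7 + 1.27) = (28.43, 30.97)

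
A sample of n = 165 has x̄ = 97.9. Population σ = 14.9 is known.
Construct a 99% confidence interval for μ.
(94.91, 100.89)

z-interval (σ known):
z* = 2.576 for 99% confidence

Margin of error = z* · σ/√n = 2.576 · 14.9/√165 = 2.99

CI: (97.9 - 2.99, 97.9 + 2.99) = (94.91, 100.89)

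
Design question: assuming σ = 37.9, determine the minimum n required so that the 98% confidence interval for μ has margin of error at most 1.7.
n ≥ 2690

For margin E ≤ 1.7:
n ≥ (z* · σ / E)²
n ≥ (2.326 · 37.9 / 1.7)²
n ≥ 2689.06

Minimum n = 2690 (rounding up)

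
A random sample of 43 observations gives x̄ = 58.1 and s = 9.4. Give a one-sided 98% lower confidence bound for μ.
μ ≥ 55.06

Lower bound (one-sided):
t* = 2.120 (one-sided for 98%)
Lower bound = x̄ - t* · s/√n = 58.1 - 2.120 · 9.4/√43 = 55.06

We are 98% confident that μ ≥ 55.06.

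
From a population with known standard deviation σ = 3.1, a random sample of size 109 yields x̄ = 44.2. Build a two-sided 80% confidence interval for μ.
(43.82, 44.58)

z-interval (σ known):
z* = 1.282 for 80% confidence

Margin of error = z* · σ/√n = 1.282 · 3.1/√109 = 0.38

CI: (44.2 - 0.38, 44.2 + 0.38) = (43.82, 44.58)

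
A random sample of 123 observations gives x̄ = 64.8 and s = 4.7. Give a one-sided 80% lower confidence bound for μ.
μ ≥ 64.44

Lower bound (one-sided):
t* = 0.845 (one-sided for 80%)
Lower bound = x̄ - t* · s/√n = 64.8 - 0.845 · 4.7/√123 = 64.44

We are 80% confident that μ ≥ 64.44.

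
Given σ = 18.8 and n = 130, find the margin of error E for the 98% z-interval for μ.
Margin of error = 3.84

Margin of error = z* · σ/√n
= 2.326 · 18.8/√130
= 2.326 · 18.8/11.4018
= 3.84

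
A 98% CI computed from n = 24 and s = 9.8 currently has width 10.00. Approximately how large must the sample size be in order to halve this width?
n ≈ 96

CI width ∝ 1/√n
To reduce width by factor 2, need √n to grow by 2 → need 2² = 4 times as many samples.

Current: n = 24, width = 10.00
New: n = 96, width ≈ 4.73

Width reduced by factor of 10.00/4.73 = 2.11.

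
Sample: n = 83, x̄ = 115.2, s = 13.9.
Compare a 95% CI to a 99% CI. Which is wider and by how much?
99% CI is wider by 1.98

df = 82
95% CI: t* = 1.989, (112.17, 118.23), width = 2 · t* · s/√n = 6.07
99% CI: t* = 2.637, (111.18, 119.22), width = 2 · t* · s/√n = 8.05

The 99% CI is wider by 8.05 - 6.07 = 1.98.
Higher confidence requires a wider interval.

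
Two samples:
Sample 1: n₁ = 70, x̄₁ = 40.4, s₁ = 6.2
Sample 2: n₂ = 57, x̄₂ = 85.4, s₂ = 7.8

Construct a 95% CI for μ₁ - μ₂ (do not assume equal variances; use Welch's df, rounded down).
(-47.52, -42.48)

Difference: x̄₁ - x̄₂ = -45.00
SE = √(s₁²/n₁ + s₂²/n₂) = √(6.2²/70 + 7.8²/57) = 1.2714
df = 105.73 → 105 (Welch–Satterthwaite, rounded down)
t* = 1.983

CI: -45.00 ± 1.983 · 1.2714 = -45.00 ± 2.52 = (-47.52, -42.48)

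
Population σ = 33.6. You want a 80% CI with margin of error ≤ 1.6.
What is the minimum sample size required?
n ≥ 725

For margin E ≤ 1.6:
n ≥ (z* · σ / E)²
n ≥ (1.282 · 33.6 / 1.6)²
n ≥ 724.79

Minimum n = 725 (rounding up)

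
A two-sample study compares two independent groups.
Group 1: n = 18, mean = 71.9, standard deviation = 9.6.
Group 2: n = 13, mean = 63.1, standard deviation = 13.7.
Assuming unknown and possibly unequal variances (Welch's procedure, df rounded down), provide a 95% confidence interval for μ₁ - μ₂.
(-0.43, 18.03)

Difference: x̄₁ - x̄₂ = 8.80
SE = √(s₁²/n₁ + s₂²/n₂) = √(9.6²/18 + 13.7²/13) = 4.4224
df = 20.22 → 20 (Welch–Satterthwaite, rounded down)
t* = 2.086

CI: 8.80 ± 2.086 · 4.4224 = 8.80 ± 9.23 = (-0.43, 18.03)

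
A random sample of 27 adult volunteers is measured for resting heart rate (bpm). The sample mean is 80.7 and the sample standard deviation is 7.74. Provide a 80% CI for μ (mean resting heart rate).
(78.74, 82.66)

t-interval (σ unknown):
df = n - 1 = 26
t* = 1.315 for 80% confidence

Margin of error = t* · s/√n = 1.315 · 7.74/√27 = 1.96

CI: (78.74, 82.66)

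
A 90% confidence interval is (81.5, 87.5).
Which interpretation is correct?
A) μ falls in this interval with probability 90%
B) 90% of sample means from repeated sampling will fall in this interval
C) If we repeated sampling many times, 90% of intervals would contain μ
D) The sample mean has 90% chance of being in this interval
C

A) Wrong — μ is fixed; the randomness lives in the interval, not in μ.
B) Wrong — coverage applies to intervals containing μ, not to future x̄ values.
C) Correct — this is the frequentist long-run coverage interpretation.
D) Wrong — x̄ is observed and sits in the interval by construction.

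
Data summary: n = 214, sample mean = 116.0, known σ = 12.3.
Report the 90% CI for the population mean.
(114.62, 117.38)

z-interval (σ known):
z* = 1.645 for 90% confidence

Margin of error = z* · σ/√n = 1.645 · 12.3/√214 = 1.38

CI: (116.0 - 1.38, 116.0 + 1.38) = (114.62, 117.38)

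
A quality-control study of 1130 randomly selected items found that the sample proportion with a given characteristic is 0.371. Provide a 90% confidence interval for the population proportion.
(0.347, 0.395)

Proportion CI:
SE = √(p̂(1-p̂)/n) = √(0.371 · 0.629 / 1130) = 0.01437

z* = 1.645
Margin = z* · SE = 1.645 · 0.01437 = 0.0236

CI: 0.371 ± 0.0236 = (0.347, 0.395)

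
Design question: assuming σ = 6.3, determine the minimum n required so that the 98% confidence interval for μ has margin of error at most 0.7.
n ≥ 439

For margin E ≤ 0.7:
n ≥ (z* · σ / E)²
n ≥ (2.326 · 6.3 / 0.7)²
n ≥ 438.23

Minimum n = 439 (rounding up)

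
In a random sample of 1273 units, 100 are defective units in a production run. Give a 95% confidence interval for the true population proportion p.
(0.064, 0.093)

Proportion CI:
p̂ = 100/1273 = 0.07855
SE = √(p̂(1-p̂)/n) = √(0.07855 · 0.92145 / 1273) = 0.00754

z* = 1.960
Margin = z* · SE = 1.960 · 0.00754 = 0.0148

CI: 0.07855 ± 0.0148 = (0.064, 0.093)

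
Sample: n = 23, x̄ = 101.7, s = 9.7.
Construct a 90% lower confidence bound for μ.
μ ≥ 99.03

Lower bound (one-sided):
t* = 1.321 (one-sided for 90%)
Lower bound = x̄ - t* · s/√n = 101.7 - 1.321 · 9.7/√23 = 99.03

We are 90% confident that μ ≥ 99.03.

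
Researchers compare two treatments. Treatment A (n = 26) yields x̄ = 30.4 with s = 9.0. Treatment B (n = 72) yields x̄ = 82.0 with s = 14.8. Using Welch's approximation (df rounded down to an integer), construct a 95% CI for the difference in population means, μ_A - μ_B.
(-56.55, -46.65)

Difference: x̄₁ - x̄₂ = -51.60
SE = √(s₁²/n₁ + s₂²/n₂) = √(9.0²/26 + 14.8²/72) = 2.4815
df = 73.12 → 73 (Welch–Satterthwaite, rounded down)
t* = 1.993

CI: -51.60 ± 1.993 · 2.4815 = -51.60 ± 4.95 = (-56.55, -46.65)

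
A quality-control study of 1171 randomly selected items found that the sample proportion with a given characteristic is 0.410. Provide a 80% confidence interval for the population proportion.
(0.392, 0.428)

Proportion CI:
SE = √(p̂(1-p̂)/n) = √(0.410 · 0.590 / 1171) = 0.01437

z* = 1.282
Margin = z* · SE = 1.282 · 0.01437 = 0.0184

CI: 0.410 ± 0.0184 = (0.392, 0.428)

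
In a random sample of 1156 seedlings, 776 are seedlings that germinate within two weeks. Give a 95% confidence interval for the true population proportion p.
(0.644, 0.698)

Proportion CI:
p̂ = 776/1156 = 0.67128
SE = √(p̂(1-p̂)/n) = √(0.67128 · 0.32872 / 1156) = 0.01382

z* = 1.960
Margin = z* · SE = 1.960 · 0.01382 = 0.0271

CI: 0.67128 ± 0.0271 = (0.644, 0.698)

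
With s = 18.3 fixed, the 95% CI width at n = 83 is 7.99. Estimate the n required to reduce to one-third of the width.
n ≈ 747

CI width ∝ 1/√n
To reduce width by factor 3, need √n to grow by 3 → need 3² = 9 times as many samples.

Current: n = 83, width = 7.99
New: n = 747, width ≈ 2.63

Width reduced by factor of 7.99/2.63 = 3.04.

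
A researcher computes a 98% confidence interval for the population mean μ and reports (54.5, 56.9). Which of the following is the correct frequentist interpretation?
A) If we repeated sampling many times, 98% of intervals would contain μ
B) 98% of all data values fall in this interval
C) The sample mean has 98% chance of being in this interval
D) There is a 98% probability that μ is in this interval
A

A) Correct — this is the frequentist long-run coverage interpretation.
B) Wrong — a CI is about the parameter μ, not individual data values.
C) Wrong — x̄ is observed and sits in the interval by construction.
D) Wrong — μ is fixed; the randomness lives in the interval, not in μ.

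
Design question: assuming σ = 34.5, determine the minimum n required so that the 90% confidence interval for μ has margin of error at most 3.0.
n ≥ 358

For margin E ≤ 3.0:
n ≥ (z* · σ / E)²
n ≥ (1.645 · 34.5 / 3.0)²
n ≥ 357.87

Minimum n = 358 (rounding up)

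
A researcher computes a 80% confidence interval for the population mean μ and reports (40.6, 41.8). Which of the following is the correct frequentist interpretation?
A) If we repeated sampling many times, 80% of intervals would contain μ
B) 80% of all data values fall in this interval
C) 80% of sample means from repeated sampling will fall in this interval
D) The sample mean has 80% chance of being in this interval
A

A) Correct — this is the frequentist long-run coverage interpretation.
B) Wrong — a CI is about the parameter μ, not individual data values.
C) Wrong — coverage applies to intervals containing μ, not to future x̄ values.
D) Wrong — x̄ is observed and sits in the interval by construction.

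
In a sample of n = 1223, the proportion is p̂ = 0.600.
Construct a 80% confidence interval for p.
(0.582, 0.618)

Proportion CI:
SE = √(p̂(1-p̂)/n) = √(0.600 · 0.400 / 1223) = 0.01401

z* = 1.282
Margin = z* · SE = 1.282 · 0.01401 = 0.0180

CI: 0.600 ± 0.0180 = (0.582, 0.618)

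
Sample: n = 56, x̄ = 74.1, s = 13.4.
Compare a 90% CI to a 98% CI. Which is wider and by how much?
98% CI is wider by 2.59

df = 55
90% CI: t* = 1.673, (71.10, 77.10), width = 2 · t* · s/√n = 5.99
98% CI: t* = 2.396, (69.81, 78.39), width = 2 · t* · s/√n = 8.58

The 98% CI is wider by 8.58 - 5.99 = 2.59.
Higher confidence requires a wider interval.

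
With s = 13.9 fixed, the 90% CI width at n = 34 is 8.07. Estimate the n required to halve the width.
n ≈ 136

CI width ∝ 1/√n
To reduce width by factor 2, need √n to grow by 2 → need 2² = 4 times as many samples.

Current: n = 34, width = 8.07
New: n = 136, width ≈ 3.95

Width reduced by factor of 8.07/3.95 = 2.04.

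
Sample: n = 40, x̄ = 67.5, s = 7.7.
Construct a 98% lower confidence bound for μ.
μ ≥ 64.91

Lower bound (one-sided):
t* = 2.125 (one-sided for 98%)
Lower bound = x̄ - t* · s/√n = 67.5 - 2.125 · 7.7/√40 = 64.91

We are 98% confident that μ ≥ 64.91.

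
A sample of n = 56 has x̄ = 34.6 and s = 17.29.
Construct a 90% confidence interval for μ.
(30.73, 38.47)

t-interval (σ unknown):
df = n - 1 = 55
t* = 1.673 for 90% confidence

Margin of error = t* · s/√n = 1.673 · 17.29/√56 = 3.87

CI: (30.73, 38.47)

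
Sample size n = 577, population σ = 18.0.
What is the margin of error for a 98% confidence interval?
Margin of error = 1.74

Margin of error = z* · σ/√n
= 2.326 · 18.0/√577
= 2.326 · 18.0/24.0208
= 1.74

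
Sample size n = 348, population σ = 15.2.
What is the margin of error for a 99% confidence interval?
Margin of error = 2.10

Margin of error = z* · σ/√n
= 2.576 · 15.2/√348
= 2.576 · 15.2/18.6548
= 2.10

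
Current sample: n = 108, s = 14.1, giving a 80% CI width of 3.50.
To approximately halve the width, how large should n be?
n ≈ 432

CI width ∝ 1/√n
To reduce width by factor 2, need √n to grow by 2 → need 2² = 4 times as many samples.

Current: n = 108, width = 3.50
New: n = 432, width ≈ 1.74

Width reduced by factor of 3.50/1.74 = 2.01.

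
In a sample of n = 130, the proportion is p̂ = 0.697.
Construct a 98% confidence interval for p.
(0.603, 0.791)

Proportion CI:
SE = √(p̂(1-p̂)/n) = √(0.697 · 0.303 / 130) = 0.04031

z* = 2.326
Margin = z* · SE = 2.326 · 0.04031 = 0.0938

CI: 0.697 ± 0.0938 = (0.603, 0.791)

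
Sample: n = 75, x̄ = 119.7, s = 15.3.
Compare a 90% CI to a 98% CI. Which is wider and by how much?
98% CI is wider by 2.51

df = 74
90% CI: t* = 1.666, (116.76, 122.64), width = 2 · t* · s/√n = 5.89
98% CI: t* = 2.378, (115.50, 123.90), width = 2 · t* · s/√n = 8.40

The 98% CI is wider by 8.40 - 5.89 = 2.51.
Higher confidence requires a wider interval.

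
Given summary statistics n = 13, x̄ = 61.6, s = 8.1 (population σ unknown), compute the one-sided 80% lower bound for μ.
μ ≥ 59.64

Lower bound (one-sided):
t* = 0.873 (one-sided for 80%)
Lower bound = x̄ - t* · s/√n = 61.6 - 0.873 · 8.1/√13 = 59.64

We are 80% confident that μ ≥ 59.64.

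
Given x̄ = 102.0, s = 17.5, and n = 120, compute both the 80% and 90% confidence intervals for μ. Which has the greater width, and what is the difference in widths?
90% CI is wider by 1.18

df = 119
80% CI: t* = 1.289, (99.94, 104.06), width = 2 · t* · s/√n = 4.12
90% CI: t* = 1.658, (99.35, 104.65), width = 2 · t* · s/√n = 5.30

The 90% CI is wider by 5.30 - 4.12 = 1.18.
Higher confidence requires a wider interval.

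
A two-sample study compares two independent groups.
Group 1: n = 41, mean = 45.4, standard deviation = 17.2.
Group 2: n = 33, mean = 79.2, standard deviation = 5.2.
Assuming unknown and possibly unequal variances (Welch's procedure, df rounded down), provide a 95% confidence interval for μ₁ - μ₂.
(-39.50, -28.10)

Difference: x̄₁ - x̄₂ = -33.80
SE = √(s₁²/n₁ + s₂²/n₂) = √(17.2²/41 + 5.2²/33) = 2.8346
df = 48.81 → 48 (Welch–Satterthwaite, rounded down)
t* = 2.011

CI: -33.80 ± 2.011 · 2.8346 = -33.80 ± 5.70 = (-39.50, -28.10)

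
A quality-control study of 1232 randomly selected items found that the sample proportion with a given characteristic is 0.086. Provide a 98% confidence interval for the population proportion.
(0.067, 0.105)

Proportion CI:
SE = √(p̂(1-p̂)/n) = √(0.086 · 0.914 / 1232) = 0.00799

z* = 2.326
Margin = z* · SE = 2.326 · 0.00799 = 0.0186

CI: 0.086 ± 0.0186 = (0.067, 0.105)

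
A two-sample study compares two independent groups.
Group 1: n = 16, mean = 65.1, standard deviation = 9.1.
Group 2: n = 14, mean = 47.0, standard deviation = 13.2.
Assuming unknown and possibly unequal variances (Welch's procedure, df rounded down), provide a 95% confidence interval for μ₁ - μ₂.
(9.39, 26.81)

Difference: x̄₁ - x̄₂ = 18.10
SE = √(s₁²/n₁ + s₂²/n₂) = √(9.1²/16 + 13.2²/14) = 4.1978
df = 22.66 → 22 (Welch–Satterthwaite, rounded down)
t* = 2.074

CI: 18.10 ± 2.074 · 4.1978 = 18.10 ± 8.71 = (9.39, 26.81)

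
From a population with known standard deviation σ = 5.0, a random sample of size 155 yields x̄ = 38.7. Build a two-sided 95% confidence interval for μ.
(37.91, 39.49)

z-interval (σ known):
z* = 1.960 for 95% confidence

Margin of error = z* · σ/√n = 1.960 · 5.0/√155 = 0.79

CI: (38.7 - 0.79, 38.7 + 0.79) = (37.91, 39.49)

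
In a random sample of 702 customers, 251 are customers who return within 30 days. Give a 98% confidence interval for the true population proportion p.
(0.315, 0.400)

Proportion CI:
p̂ = 251/702 = 0.35755
SE = √(p̂(1-p̂)/n) = √(0.35755 · 0.64245 / 702) = 0.01809

z* = 2.326
Margin = z* · SE = 2.326 · 0.01809 = 0.0421

CI: 0.35755 ± 0.0421 = (0.315, 0.400)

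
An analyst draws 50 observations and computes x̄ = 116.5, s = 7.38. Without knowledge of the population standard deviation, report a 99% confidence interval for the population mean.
(113.70, 119.30)

t-interval (σ unknown):
df = n - 1 = 49
t* = 2.680 for 99% confidence

Margin of error = t* · s/√n = 2.680 · 7.38/√50 = 2.80

CI: (113.70, 119.30)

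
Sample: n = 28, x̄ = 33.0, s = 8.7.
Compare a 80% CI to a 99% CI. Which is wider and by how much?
99% CI is wider by 4.79

df = 27
80% CI: t* = 1.314, (30.84, 35.16), width = 2 · t* · s/√n = 4.32
99% CI: t* = 2.771, (28.44, 37.56), width = 2 · t* · s/√n = 9.11

The 99% CI is wider by 9.11 - 4.32 = 4.79.
Higher confidence requires a wider interval.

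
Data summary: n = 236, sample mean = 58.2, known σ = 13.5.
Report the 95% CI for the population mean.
(56.48, 59.92)

z-interval (σ known):
z* = 1.960 for 95% confidence

Margin of error = z* · σ/√n = 1.960 · 13.5/√236 = 1.72

CI: (58.2 - 1.72, 58.2 + 1.72) = (56.48, 59.92)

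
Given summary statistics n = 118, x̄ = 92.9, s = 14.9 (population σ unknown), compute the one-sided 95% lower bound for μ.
μ ≥ 90.63

Lower bound (one-sided):
t* = 1.658 (one-sided for 95%)
Lower bound = x̄ - t* · s/√n = 92.9 - 1.658 · 14.9/√118 = 90.63

We are 95% confident that μ ≥ 90.63.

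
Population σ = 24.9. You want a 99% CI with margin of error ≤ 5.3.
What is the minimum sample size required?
n ≥ 147

For margin E ≤ 5.3:
n ≥ (z* · σ / E)²
n ≥ (2.576 · 24.9 / 5.3)²
n ≥ 146.47

Minimum n = 147 (rounding up)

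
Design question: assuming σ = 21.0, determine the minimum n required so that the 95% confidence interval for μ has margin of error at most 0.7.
n ≥ 3458

For margin E ≤ 0.7:
n ≥ (z* · σ / E)²
n ≥ (1.960 · 21.0 / 0.7)²
n ≥ 3457.44

Minimum n = 3458 (rounding up)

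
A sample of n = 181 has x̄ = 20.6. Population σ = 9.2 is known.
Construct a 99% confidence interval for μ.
(18.84, 22.36)

z-interval (σ known):
z* = 2.576 for 99% confidence

Margin of error = z* · σ/√n = 2.576 · 9.2/√181 = 1.76

CI: (20.6 - 1.76, 20.6 + 1.76) = (18.84, 22.36)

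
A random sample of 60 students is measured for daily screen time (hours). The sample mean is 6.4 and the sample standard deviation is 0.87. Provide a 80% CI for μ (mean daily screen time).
(6.25, 6.55)

t-interval (σ unknown):
df = n - 1 = 59
t* = 1.296 for 80% confidence

Margin of error = t* · s/√n = 1.296 · 0.87/√60 = 0.15

CI: (6.25, 6.55)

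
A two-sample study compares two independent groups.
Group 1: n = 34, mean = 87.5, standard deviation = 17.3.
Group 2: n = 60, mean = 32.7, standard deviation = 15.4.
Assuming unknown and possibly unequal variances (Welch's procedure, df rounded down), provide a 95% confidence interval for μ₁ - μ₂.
(47.66, 61.94)

Difference: x̄₁ - x̄₂ = 54.80
SE = √(s₁²/n₁ + s₂²/n₂) = √(17.3²/34 + 15.4²/60) = 3.5715
df = 62.27 → 62 (Welch–Satterthwaite, rounded down)
t* = 1.999

CI: 54.80 ± 1.999 · 3.5715 = 54.80 ± 7.14 = (47.66, 61.94)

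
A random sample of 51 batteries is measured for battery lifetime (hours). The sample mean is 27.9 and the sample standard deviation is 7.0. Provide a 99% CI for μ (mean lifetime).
(25.28, 30.52)

t-interval (σ unknown):
df = n - 1 = 50
t* = 2.678 for 99% confidence

Margin of error = t* · s/√n = 2.678 · 7.0/√51 = 2.62

CI: (25.28, 30.52)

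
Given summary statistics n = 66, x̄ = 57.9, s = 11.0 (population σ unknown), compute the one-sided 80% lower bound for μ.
μ ≥ 56.75

Lower bound (one-sided):
t* = 0.847 (one-sided for 80%)
Lower bound = x̄ - t* · s/√n = 57.9 - 0.847 · 11.0/√66 = 56.75

We are 80% confident that μ ≥ 56.75.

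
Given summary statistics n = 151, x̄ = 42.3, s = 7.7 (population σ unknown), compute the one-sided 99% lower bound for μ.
μ ≥ 40.83

Lower bound (one-sided):
t* = 2.351 (one-sided for 99%)
Lower bound = x̄ - t* · s/√n = 42.3 - 2.351 · 7.7/√151 = 40.83

We are 99% confident that μ ≥ 40.83.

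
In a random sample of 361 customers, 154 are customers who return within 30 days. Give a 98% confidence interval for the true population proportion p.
(0.366, 0.487)

Proportion CI:
p̂ = 154/361 = 0.42659
SE = √(p̂(1-p̂)/n) = √(0.42659 · 0.57341 / 361) = 0.02603

z* = 2.326
Margin = z* · SE = 2.326 · 0.02603 = 0.0605

CI: 0.42659 ± 0.0605 = (0.366, 0.487)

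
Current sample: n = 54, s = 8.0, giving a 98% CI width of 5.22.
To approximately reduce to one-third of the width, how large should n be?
n ≈ 486

CI width ∝ 1/√n
To reduce width by factor 3, need √n to grow by 3 → need 3² = 9 times as many samples.

Current: n = 54, width = 5.22
New: n = 486, width ≈ 1.69

Width reduced by factor of 5.22/1.69 = 3.09.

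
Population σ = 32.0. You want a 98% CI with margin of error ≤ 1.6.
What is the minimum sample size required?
n ≥ 2165

For margin E ≤ 1.6:
n ≥ (z* · σ / E)²
n ≥ (2.326 · 32.0 / 1.6)²
n ≥ 2164.11

Minimum n = 2165 (rounding up)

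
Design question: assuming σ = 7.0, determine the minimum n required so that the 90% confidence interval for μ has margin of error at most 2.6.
n ≥ 20

For margin E ≤ 2.6:
n ≥ (z* · σ / E)²
n ≥ (1.645 · 7.0 / 2.6)²
n ≥ 19.61

Minimum n = 20 (rounding up)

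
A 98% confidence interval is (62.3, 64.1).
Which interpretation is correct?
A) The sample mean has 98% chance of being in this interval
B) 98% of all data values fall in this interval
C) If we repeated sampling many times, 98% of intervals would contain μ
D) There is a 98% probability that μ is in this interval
C

A) Wrong — x̄ is observed and sits in the interval by construction.
B) Wrong — a CI is about the parameter μ, not individual data values.
C) Correct — this is the frequentist long-run coverage interpretation.
D) Wrong — μ is fixed; the randomness lives in the interval, not in μ.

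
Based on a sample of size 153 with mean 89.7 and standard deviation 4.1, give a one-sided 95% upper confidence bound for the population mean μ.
μ ≤ 90.25

Upper bound (one-sided):
t* = 1.655 (one-sided for 95%)
Upper bound = x̄ + t* · s/√n = 89.7 + 1.655 · 4.1/√153 = 90.25

We are 95% confident that μ ≤ 90.25.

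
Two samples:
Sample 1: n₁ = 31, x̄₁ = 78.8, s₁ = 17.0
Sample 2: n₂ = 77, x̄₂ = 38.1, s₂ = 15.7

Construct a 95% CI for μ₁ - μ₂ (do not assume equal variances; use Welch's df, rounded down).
(33.59, 47.81)

Difference: x̄₁ - x̄₂ = 40.70
SE = √(s₁²/n₁ + s₂²/n₂) = √(17.0²/31 + 15.7²/77) = 3.5389
df = 51.73 → 51 (Welch–Satterthwaite, rounded down)
t* = 2.008

CI: 40.70 ± 2.008 · 3.5389 = 40.70 ± 7.11 = (33.59, 47.81)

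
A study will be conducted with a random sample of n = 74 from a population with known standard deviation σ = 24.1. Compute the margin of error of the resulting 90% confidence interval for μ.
Margin of error = 4.61

Margin of error = z* · σ/√n
= 1.645 · 24.1/√74
= 1.645 · 24.1/8.6023
= 4.61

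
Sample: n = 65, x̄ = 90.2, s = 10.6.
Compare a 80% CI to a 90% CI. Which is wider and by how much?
90% CI is wider by 0.98

df = 64
80% CI: t* = 1.295, (88.50, 91.90), width = 2 · t* · s/√n = 3.41
90% CI: t* = 1.669, (88.01, 92.39), width = 2 · t* · s/√n = 4.39

The 90% CI is wider by 4.39 - 3.41 = 0.98.
Higher confidence requires a wider interval.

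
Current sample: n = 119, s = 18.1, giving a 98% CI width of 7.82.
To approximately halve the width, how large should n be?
n ≈ 476

CI width ∝ 1/√n
To reduce width by factor 2, need √n to grow by 2 → need 2² = 4 times as many samples.

Current: n = 119, width = 7.82
New: n = 476, width ≈ 3.87

Width reduced by factor of 7.82/3.87 = 2.02.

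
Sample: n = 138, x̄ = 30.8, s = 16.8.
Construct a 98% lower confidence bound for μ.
μ ≥ 27.84

Lower bound (one-sided):
t* = 2.073 (one-sided for 98%)
Lower bound = x̄ - t* · s/√n = 30.8 - 2.073 · 16.8/√138 = 27.84

We are 98% confident that μ ≥ 27.84.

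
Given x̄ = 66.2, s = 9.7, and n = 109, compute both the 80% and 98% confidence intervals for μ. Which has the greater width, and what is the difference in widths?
98% CI is wider by 1.99

df = 108
80% CI: t* = 1.289, (65.00, 67.40), width = 2 · t* · s/√n = 2.40
98% CI: t* = 2.361, (64.01, 68.39), width = 2 · t* · s/√n = 4.39

The 98% CI is wider by 4.39 - 2.40 = 1.99.
Higher confidence requires a wider interval.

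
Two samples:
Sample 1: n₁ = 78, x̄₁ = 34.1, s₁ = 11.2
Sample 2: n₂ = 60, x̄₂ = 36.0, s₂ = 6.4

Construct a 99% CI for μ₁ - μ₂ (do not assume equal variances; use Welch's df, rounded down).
(-5.86, 2.06)

Difference: x̄₁ - x̄₂ = -1.90
SE = √(s₁²/n₁ + s₂²/n₂) = √(11.2²/78 + 6.4²/60) = 1.5136
df = 126.50 → 126 (Welch–Satterthwaite, rounded down)
t* = 2.615

CI: -1.90 ± 2.615 · 1.5136 = -1.90 ± 3.96 = (-5.86, 2.06)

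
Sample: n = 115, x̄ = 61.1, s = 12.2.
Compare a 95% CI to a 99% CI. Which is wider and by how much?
99% CI is wider by 1.45

df = 114
95% CI: t* = 1.981, (58.85, 63.35), width = 2 · t* · s/√n = 4.51
99% CI: t* = 2.620, (58.12, 64.08), width = 2 · t* · s/√n = 5.96

The 99% CI is wider by 5.96 - 4.51 = 1.45.
Higher confidence requires a wider interval.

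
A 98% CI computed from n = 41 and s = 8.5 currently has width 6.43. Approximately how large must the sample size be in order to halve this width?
n ≈ 164

CI width ∝ 1/√n
To reduce width by factor 2, need √n to grow by 2 → need 2² = 4 times as many samples.

Current: n = 41, width = 6.43
New: n = 164, width ≈ 3.12

Width reduced by factor of 6.43/3.12 = 2.06.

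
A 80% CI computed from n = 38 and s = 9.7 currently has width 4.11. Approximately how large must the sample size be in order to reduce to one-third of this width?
n ≈ 342

CI width ∝ 1/√n
To reduce width by factor 3, need √n to grow by 3 → need 3² = 9 times as many samples.

Current: n = 38, width = 4.11
New: n = 342, width ≈ 1.35

Width reduced by factor of 4.11/1.35 = 3.04.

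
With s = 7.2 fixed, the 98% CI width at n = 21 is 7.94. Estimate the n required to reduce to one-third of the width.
n ≈ 189

CI width ∝ 1/√n
To reduce width by factor 3, need √n to grow by 3 → need 3² = 9 times as many samples.

Current: n = 21, width = 7.94
New: n = 189, width ≈ 2.46

Width reduced by factor of 7.94/2.46 = 3.23.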